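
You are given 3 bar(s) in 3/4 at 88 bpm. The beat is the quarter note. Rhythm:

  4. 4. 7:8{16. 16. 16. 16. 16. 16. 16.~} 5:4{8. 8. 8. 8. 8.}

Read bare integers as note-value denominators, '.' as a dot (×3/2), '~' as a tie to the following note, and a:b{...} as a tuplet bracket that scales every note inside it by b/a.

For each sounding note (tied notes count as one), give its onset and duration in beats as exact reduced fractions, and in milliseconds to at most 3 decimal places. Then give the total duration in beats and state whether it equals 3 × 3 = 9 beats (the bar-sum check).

1) 0.0ms=0b +1022.727ms=3/2b
2) 1022.727ms=3/2b +1022.727ms=3/2b
3) 2045.455ms=3b +292.208ms=3/7b
4) 2337.662ms=24/7b +292.208ms=3/7b
5) 2629.87ms=27/7b +292.208ms=3/7b
6) 2922.078ms=30/7b +292.208ms=3/7b
7) 3214.286ms=33/7b +292.208ms=3/7b
8) 3506.494ms=36/7b +292.208ms=3/7b
9) 3798.701ms=39/7b +701.299ms=36/35b
10) 4500.0ms=33/5b +409.091ms=3/5b
11) 4909.091ms=36/5b +409.091ms=3/5b
12) 5318.182ms=39/5b +409.091ms=3/5b
13) 5727.273ms=42/5b +409.091ms=3/5b
Σ=9b of 9 (88bpm 3/4) — PASS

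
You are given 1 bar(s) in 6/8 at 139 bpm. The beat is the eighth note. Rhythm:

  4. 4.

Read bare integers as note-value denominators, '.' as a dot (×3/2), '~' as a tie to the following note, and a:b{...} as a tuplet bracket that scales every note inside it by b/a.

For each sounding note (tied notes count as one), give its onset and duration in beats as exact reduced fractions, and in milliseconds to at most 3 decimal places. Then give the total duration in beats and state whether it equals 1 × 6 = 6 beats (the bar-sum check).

1) 0.0ms=0b +1294.964ms=3b
2) 1294.964ms=3b +1294.964ms=3b
Σ=6b of 6 (139bpm 6/8) — PASS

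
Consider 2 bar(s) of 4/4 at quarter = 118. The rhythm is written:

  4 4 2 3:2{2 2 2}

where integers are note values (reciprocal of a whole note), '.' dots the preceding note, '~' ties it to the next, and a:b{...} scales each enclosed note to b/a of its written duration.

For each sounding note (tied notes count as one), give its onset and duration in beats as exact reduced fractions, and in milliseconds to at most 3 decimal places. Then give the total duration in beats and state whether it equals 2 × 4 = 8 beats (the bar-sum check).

1) 0.0ms=0b +508.475ms=1b
2) 508.475ms=1b +508.475ms=1b
3) 1016.949ms=2b +1016.949ms=2b
4) 2033.898ms=4b +677.966ms=4/3b
5) 2711.864ms=16/3b +677.966ms=4/3b
6) 3389.831ms=20/3b +677.966ms=4/3b
Σ=8b of 8 (118bpm 4/4) — PASS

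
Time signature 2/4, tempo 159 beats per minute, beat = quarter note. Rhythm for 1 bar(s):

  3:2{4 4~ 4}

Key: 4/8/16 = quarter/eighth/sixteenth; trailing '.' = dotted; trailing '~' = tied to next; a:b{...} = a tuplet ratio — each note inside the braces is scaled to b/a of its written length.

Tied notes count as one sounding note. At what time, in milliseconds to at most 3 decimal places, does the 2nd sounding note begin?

note 2 onset = 2/3b = 251.572ms

1. 0.0ms @ 0 + 251.572ms (2/3)
2. 251.572ms @ 2/3 + 503.145ms (4/3)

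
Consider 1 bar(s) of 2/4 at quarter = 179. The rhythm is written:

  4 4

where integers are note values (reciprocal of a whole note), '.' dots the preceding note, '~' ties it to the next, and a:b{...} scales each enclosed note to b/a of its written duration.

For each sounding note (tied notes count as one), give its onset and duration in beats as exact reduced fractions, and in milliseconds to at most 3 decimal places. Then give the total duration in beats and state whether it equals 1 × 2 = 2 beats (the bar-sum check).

1) 0.0ms=0b +335.196ms=1b
2) 335.196ms=1b +335.196ms=1b
Σ=2b of 2 (179bpm 2/4) — PASS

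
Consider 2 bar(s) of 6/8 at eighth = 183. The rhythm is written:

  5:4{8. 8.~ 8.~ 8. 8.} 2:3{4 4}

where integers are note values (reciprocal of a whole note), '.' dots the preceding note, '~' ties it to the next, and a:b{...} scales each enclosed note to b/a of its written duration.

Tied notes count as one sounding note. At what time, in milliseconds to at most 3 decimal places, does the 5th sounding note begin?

note 5 onset = 9b = 2950.82ms

1. 0.0ms @ 0 + 393.443ms (6/5)
2. 393.443ms @ 6/5 + 1180.328ms (18/5)
3. 1573.77ms @ 24/5 + 393.443ms (6/5)
4. 1967.213ms @ 6 + 983.607ms (3)
5. 2950.82ms @ 9 + 983.607ms (3)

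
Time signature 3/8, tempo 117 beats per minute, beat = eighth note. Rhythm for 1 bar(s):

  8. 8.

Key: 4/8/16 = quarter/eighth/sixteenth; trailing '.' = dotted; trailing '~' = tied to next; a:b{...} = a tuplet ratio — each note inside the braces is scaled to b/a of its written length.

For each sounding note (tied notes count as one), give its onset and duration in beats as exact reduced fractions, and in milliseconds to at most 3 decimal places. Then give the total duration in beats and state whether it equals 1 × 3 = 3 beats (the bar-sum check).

1) 0.0ms=0b +769.231ms=3/2b
2) 769.231ms=3/2b +769.231ms=3/2b
Σ=3b of 3 (117bpm 3/8) — PASS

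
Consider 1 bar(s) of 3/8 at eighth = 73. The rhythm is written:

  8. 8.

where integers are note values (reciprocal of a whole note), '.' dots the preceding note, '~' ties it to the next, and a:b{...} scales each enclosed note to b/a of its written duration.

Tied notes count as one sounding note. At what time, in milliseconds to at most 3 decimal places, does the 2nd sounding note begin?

1. 0.0ms @ 0 + 1232.877ms (3/2)
2. 1232.877ms @ 3/2 + 1232.877ms (3/2)

note 2 onset = 3/2b = 1232.877ms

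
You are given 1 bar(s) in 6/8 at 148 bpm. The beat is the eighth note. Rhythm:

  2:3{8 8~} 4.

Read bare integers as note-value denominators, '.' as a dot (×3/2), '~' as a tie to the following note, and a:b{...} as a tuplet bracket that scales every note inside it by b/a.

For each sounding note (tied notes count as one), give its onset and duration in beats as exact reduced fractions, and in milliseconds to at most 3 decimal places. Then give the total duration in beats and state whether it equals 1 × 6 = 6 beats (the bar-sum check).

1) 0.0ms=0b +608.108ms=3/2b
2) 608.108ms=3/2b +1824.324ms=9/2b
Σ=6b of 6 (148bpm 6/8) — PASS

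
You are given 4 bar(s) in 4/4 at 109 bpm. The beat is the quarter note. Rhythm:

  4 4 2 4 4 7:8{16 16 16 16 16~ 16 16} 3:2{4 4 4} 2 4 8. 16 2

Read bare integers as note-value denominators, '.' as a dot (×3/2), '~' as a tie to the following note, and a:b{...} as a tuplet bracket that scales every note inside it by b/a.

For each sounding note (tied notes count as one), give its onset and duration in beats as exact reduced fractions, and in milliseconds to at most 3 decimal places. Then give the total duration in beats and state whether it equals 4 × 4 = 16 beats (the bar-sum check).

1) 0.0ms=0b +550.459ms=1b
2) 550.459ms=1b +550.459ms=1b
3) 1100.917ms=2b +1100.917ms=2b
4) 2201.835ms=4b +550.459ms=1b
5) 2752.294ms=5b +550.459ms=1b
6) 3302.752ms=6b +157.274ms=2/7b
7) 3460.026ms=44/7b +157.274ms=2/7b
8) 3617.3ms=46/7b +157.274ms=2/7b
9) 3774.574ms=48/7b +157.274ms=2/7b
10) 3931.848ms=50/7b +314.548ms=4/7b
11) 4246.396ms=54/7b +157.274ms=2/7b
12) 4403.67ms=8b +366.972ms=2/3b
13) 4770.642ms=26/3b +366.972ms=2/3b
14) 5137.615ms=28/3b +366.972ms=2/3b
15) 5504.587ms=10b +1100.917ms=2b
16) 6605.505ms=12b +550.459ms=1b
17) 7155.963ms=13b +412.844ms=3/4b
18) 7568.807ms=55/4b +137.615ms=1/4b
19) 7706.422ms=14b +1100.917ms=2b
Σ=16b of 16 (109bpm 4/4) — PASS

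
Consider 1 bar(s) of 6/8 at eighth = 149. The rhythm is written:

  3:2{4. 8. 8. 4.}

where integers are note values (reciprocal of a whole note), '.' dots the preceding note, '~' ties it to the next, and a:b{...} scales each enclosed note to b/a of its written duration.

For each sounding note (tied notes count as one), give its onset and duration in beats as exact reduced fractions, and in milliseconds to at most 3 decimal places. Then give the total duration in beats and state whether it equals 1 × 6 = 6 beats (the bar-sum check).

1) 0.0ms=0b +805.369ms=2b
2) 805.369ms=2b +402.685ms=1b
3) 1208.054ms=3b +402.685ms=1b
4) 1610.738ms=4b +805.369ms=2b
Σ=6b of 6 (149bpm 6/8) — PASS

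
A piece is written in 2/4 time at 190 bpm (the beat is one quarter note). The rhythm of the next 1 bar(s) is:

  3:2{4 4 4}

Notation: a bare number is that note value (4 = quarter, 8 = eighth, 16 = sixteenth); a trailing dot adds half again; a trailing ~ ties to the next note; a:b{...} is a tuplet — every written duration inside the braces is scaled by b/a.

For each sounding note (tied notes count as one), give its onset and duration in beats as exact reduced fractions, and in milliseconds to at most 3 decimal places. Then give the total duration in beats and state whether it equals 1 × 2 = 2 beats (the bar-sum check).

1) 0.0ms=0b +210.526ms=2/3b
2) 210.526ms=2/3b +210.526ms=2/3b
3) 421.053ms=4/3b +210.526ms=2/3b
Σ=2b of 2 (190bpm 2/4) — PASS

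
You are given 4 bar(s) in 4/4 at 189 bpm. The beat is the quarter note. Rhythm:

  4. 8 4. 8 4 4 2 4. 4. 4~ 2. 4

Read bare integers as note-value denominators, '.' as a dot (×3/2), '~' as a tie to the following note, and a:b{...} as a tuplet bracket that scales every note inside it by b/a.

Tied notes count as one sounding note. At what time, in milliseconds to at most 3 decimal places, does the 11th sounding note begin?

1. 0.0ms @ 0 + 476.19ms (3/2)
2. 476.19ms @ 3/2 + 158.73ms (1/2)
3. 634.921ms @ 2 + 476.19ms (3/2)
4. 1111.111ms @ 7/2 + 158.73ms (1/2)
5. 1269.841ms @ 4 + 317.46ms (1)
6. 1587.302ms @ 5 + 317.46ms (1)
7. 1904.762ms @ 6 + 634.921ms (2)
8. 2539.683ms @ 8 + 476.19ms (3/2)
9. 3015.873ms @ 19/2 + 476.19ms (3/2)
10. 3492.063ms @ 11 + 1269.841ms (4)
11. 4761.905ms @ 15 + 317.46ms (1)

note 11 onset = 15b = 4761.905ms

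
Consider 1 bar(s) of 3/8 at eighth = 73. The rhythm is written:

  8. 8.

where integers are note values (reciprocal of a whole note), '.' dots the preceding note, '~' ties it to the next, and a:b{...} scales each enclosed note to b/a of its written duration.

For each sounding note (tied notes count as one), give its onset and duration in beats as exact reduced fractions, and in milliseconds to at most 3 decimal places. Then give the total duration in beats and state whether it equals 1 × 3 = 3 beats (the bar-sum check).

1) 0.0ms=0b +1232.877ms=3/2b
2) 1232.877ms=3/2b +1232.877ms=3/2b
Σ=3b of 3 (73bpm 3/8) — PASS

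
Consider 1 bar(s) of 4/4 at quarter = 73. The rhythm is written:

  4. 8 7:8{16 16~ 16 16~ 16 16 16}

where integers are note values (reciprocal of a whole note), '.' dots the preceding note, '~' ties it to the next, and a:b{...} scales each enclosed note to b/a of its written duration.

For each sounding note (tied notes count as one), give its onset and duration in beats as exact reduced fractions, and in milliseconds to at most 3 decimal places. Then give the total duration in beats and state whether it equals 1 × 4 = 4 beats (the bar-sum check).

1) 0.0ms=0b +1232.877ms=3/2b
2) 1232.877ms=3/2b +410.959ms=1/2b
3) 1643.836ms=2b +234.834ms=2/7b
4) 1878.669ms=16/7b +469.667ms=4/7b
5) 2348.337ms=20/7b +469.667ms=4/7b
6) 2818.004ms=24/7b +234.834ms=2/7b
7) 3052.838ms=26/7b +234.834ms=2/7b
Σ=4b of 4 (73bpm 4/4) — PASS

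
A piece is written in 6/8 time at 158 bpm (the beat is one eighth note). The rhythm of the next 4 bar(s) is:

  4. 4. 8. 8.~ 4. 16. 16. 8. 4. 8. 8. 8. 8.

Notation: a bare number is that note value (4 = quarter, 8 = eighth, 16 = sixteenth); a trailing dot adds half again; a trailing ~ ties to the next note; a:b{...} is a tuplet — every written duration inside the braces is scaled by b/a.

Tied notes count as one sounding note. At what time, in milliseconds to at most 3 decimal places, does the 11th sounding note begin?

1. 0.0ms @ 0 + 1139.241ms (3)
2. 1139.241ms @ 3 + 1139.241ms (3)
3. 2278.481ms @ 6 + 569.62ms (3/2)
4. 2848.101ms @ 15/2 + 1708.861ms (9/2)
5. 4556.962ms @ 12 + 284.81ms (3/4)
6. 4841.772ms @ 51/4 + 284.81ms (3/4)
7. 5126.582ms @ 27/2 + 569.62ms (3/2)
8. 5696.203ms @ 15 + 1139.241ms (3)
9. 6835.443ms @ 18 + 569.62ms (3/2)
10. 7405.063ms @ 39/2 + 569.62ms (3/2)
11. 7974.684ms @ 21 + 569.62ms (3/2)
12. 8544.304ms @ 45/2 + 569.62ms (3/2)

note 11 onset = 21b = 7974.684ms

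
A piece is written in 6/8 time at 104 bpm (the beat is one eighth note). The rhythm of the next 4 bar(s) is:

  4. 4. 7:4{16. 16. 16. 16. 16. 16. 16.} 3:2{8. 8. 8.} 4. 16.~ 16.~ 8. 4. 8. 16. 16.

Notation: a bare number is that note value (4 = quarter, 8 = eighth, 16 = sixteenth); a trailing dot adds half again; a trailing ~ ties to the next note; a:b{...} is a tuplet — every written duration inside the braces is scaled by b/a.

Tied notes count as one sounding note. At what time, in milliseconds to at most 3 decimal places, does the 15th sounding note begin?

1. 0.0ms @ 0 + 1730.769ms (3)
2. 1730.769ms @ 3 + 1730.769ms (3)
3. 3461.538ms @ 6 + 247.253ms (3/7)
4. 3708.791ms @ 45/7 + 247.253ms (3/7)
5. 3956.044ms @ 48/7 + 247.253ms (3/7)
6. 4203.297ms @ 51/7 + 247.253ms (3/7)
7. 4450.549ms @ 54/7 + 247.253ms (3/7)
8. 4697.802ms @ 57/7 + 247.253ms (3/7)
9. 4945.055ms @ 60/7 + 247.253ms (3/7)
10. 5192.308ms @ 9 + 576.923ms (1)
11. 5769.231ms @ 10 + 576.923ms (1)
12. 6346.154ms @ 11 + 576.923ms (1)
13. 6923.077ms @ 12 + 1730.769ms (3)
14. 8653.846ms @ 15 + 1730.769ms (3)
15. 10384.615ms @ 18 + 1730.769ms (3)
16. 12115.385ms @ 21 + 865.385ms (3/2)
17. 12980.769ms @ 45/2 + 432.692ms (3/4)
18. 13413.462ms @ 93/4 + 432.692ms (3/4)

note 15 onset = 18b = 10384.615ms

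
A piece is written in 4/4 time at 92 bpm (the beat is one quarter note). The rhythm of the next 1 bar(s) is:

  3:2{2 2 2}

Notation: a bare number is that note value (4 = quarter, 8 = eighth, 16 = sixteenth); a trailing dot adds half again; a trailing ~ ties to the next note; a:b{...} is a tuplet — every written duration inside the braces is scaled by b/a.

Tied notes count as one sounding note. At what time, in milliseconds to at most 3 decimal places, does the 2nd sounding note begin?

note 2 onset = 4/3b = 869.565ms

1. 0.0ms @ 0 + 869.565ms (4/3)
2. 869.565ms @ 4/3 + 869.565ms (4/3)
3. 1739.13ms @ 8/3 + 869.565ms (4/3)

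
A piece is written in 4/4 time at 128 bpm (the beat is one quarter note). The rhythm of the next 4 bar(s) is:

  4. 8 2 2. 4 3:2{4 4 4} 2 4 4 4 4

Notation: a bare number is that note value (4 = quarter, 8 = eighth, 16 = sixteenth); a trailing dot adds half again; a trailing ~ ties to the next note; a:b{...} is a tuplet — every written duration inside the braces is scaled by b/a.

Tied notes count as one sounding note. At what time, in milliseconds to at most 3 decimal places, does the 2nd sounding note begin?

1. 0.0ms @ 0 + 703.125ms (3/2)
2. 703.125ms @ 3/2 + 234.375ms (1/2)
3. 937.5ms @ 2 + 937.5ms (2)
4. 1875.0ms @ 4 + 1406.25ms (3)
5. 3281.25ms @ 7 + 468.75ms (1)
6. 3750.0ms @ 8 + 312.5ms (2/3)
7. 4062.5ms @ 26/3 + 312.5ms (2/3)
8. 4375.0ms @ 28/3 + 312.5ms (2/3)
9. 4687.5ms @ 10 + 937.5ms (2)
10. 5625.0ms @ 12 + 468.75ms (1)
11. 6093.75ms @ 13 + 468.75ms (1)
12. 6562.5ms @ 14 + 468.75ms (1)
13. 7031.25ms @ 15 + 468.75ms (1)

note 2 onset = 3/2b = 703.125ms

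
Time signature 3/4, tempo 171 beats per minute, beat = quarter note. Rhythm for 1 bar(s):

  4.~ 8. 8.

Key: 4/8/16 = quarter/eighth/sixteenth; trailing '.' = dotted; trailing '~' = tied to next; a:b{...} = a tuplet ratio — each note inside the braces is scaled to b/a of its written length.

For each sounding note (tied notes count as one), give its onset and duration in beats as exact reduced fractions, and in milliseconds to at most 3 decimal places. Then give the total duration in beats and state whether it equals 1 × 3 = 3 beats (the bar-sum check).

1) 0.0ms=0b +789.474ms=9/4b
2) 789.474ms=9/4b +263.158ms=3/4b
Σ=3b of 3 (171bpm 3/4) — PASS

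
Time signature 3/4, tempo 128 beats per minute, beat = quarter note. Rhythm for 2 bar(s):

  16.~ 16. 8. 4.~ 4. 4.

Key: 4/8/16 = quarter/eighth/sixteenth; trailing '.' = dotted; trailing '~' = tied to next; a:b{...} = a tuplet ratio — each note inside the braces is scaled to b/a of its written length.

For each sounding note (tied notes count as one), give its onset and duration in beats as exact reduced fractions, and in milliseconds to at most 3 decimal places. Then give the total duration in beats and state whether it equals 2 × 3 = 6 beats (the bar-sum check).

1) 0.0ms=0b +351.562ms=3/4b
2) 351.562ms=3/4b +351.562ms=3/4b
3) 703.125ms=3/2b +1406.25ms=3b
4) 2109.375ms=9/2b +703.125ms=3/2b
Σ=6b of 6 (128bpm 3/4) — PASS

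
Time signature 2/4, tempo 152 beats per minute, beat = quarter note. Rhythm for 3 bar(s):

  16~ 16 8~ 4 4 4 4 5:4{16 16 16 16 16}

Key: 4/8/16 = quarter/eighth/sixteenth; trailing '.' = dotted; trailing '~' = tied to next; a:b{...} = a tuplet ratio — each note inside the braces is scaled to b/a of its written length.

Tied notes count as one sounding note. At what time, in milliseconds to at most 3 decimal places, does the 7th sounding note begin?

note 7 onset = 26/5b = 2052.632ms

1. 0.0ms @ 0 + 197.368ms (1/2)
2. 197.368ms @ 1/2 + 592.105ms (3/2)
3. 789.474ms @ 2 + 394.737ms (1)
4. 1184.211ms @ 3 + 394.737ms (1)
5. 1578.947ms @ 4 + 394.737ms (1)
6. 1973.684ms @ 5 + 78.947ms (1/5)
7. 2052.632ms @ 26/5 + 78.947ms (1/5)
8. 2131.579ms @ 27/5 + 78.947ms (1/5)
9. 2210.526ms @ 28/5 + 78.947ms (1/5)
10. 2289.474ms @ 29/5 + 78.947ms (1/5)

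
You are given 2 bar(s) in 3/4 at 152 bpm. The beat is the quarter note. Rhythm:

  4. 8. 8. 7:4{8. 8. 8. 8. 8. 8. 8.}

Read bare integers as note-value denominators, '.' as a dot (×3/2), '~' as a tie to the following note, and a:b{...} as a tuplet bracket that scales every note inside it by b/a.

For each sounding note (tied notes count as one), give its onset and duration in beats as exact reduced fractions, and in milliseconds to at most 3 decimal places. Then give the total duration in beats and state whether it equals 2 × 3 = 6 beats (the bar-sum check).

1) 0.0ms=0b +592.105ms=3/2b
2) 592.105ms=3/2b +296.053ms=3/4b
3) 888.158ms=9/4b +296.053ms=3/4b
4) 1184.211ms=3b +169.173ms=3/7b
5) 1353.383ms=24/7b +169.173ms=3/7b
6) 1522.556ms=27/7b +169.173ms=3/7b
7) 1691.729ms=30/7b +169.173ms=3/7b
8) 1860.902ms=33/7b +169.173ms=3/7b
9) 2030.075ms=36/7b +169.173ms=3/7b
10) 2199.248ms=39/7b +169.173ms=3/7b
Σ=6b of 6 (152bpm 3/4) — PASS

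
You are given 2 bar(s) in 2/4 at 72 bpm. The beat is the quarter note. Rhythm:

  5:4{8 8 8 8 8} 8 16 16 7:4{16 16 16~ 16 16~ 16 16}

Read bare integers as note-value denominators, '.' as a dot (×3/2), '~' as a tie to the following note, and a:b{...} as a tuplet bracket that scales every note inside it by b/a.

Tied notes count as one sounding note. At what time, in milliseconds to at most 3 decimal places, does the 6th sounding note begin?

1. 0.0ms @ 0 + 333.333ms (2/5)
2. 333.333ms @ 2/5 + 333.333ms (2/5)
3. 666.667ms @ 4/5 + 333.333ms (2/5)
4. 1000.0ms @ 6/5 + 333.333ms (2/5)
5. 1333.333ms @ 8/5 + 333.333ms (2/5)
6. 1666.667ms @ 2 + 416.667ms (1/2)
7. 2083.333ms @ 5/2 + 208.333ms (1/4)
8. 2291.667ms @ 11/4 + 208.333ms (1/4)
9. 2500.0ms @ 3 + 119.048ms (1/7)
10. 2619.048ms @ 22/7 + 119.048ms (1/7)
11. 2738.095ms @ 23/7 + 238.095ms (2/7)
12. 2976.19ms @ 25/7 + 238.095ms (2/7)
13. 3214.286ms @ 27/7 + 119.048ms (1/7)

note 6 onset = 2b = 1666.667ms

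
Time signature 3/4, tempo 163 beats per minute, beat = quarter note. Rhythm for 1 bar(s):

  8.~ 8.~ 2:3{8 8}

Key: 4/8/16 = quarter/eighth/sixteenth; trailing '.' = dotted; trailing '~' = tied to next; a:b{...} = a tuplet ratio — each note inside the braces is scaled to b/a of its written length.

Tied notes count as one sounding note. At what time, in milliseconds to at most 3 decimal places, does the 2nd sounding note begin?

note 2 onset = 9/4b = 828.221ms

1. 0.0ms @ 0 + 828.221ms (9/4)
2. 828.221ms @ 9/4 + 276.074ms (3/4)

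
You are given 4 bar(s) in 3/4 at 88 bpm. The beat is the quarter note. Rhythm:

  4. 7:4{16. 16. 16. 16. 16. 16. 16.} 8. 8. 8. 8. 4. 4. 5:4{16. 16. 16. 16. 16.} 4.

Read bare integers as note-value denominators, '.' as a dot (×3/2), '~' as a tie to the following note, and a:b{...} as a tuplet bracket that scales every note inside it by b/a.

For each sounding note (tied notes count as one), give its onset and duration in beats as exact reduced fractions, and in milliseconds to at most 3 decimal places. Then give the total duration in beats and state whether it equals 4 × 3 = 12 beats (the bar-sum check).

1) 0.0ms=0b +1022.727ms=3/2b
2) 1022.727ms=3/2b +146.104ms=3/14b
3) 1168.831ms=12/7b +146.104ms=3/14b
4) 1314.935ms=27/14b +146.104ms=3/14b
5) 1461.039ms=15/7b +146.104ms=3/14b
6) 1607.143ms=33/14b +146.104ms=3/14b
7) 1753.247ms=18/7b +146.104ms=3/14b
8) 1899.351ms=39/14b +146.104ms=3/14b
9) 2045.455ms=3b +511.364ms=3/4b
10) 2556.818ms=15/4b +511.364ms=3/4b
11) 3068.182ms=9/2b +511.364ms=3/4b
12) 3579.545ms=21/4b +511.364ms=3/4b
13) 4090.909ms=6b +1022.727ms=3/2b
14) 5113.636ms=15/2b +1022.727ms=3/2b
15) 6136.364ms=9b +204.545ms=3/10b
16) 6340.909ms=93/10b +204.545ms=3/10b
17) 6545.455ms=48/5b +204.545ms=3/10b
18) 6750.0ms=99/10b +204.545ms=3/10b
19) 6954.545ms=51/5b +204.545ms=3/10b
20) 7159.091ms=21/2b +1022.727ms=3/2b
Σ=12b of 12 (88bpm 3/4) — PASS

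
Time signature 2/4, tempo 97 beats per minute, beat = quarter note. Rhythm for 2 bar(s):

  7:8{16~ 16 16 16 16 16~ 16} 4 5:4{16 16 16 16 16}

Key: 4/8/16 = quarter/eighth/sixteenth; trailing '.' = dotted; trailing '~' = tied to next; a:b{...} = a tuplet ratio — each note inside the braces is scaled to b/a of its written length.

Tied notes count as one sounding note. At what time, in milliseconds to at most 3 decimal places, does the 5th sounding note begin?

1. 0.0ms @ 0 + 353.461ms (4/7)
2. 353.461ms @ 4/7 + 176.73ms (2/7)
3. 530.191ms @ 6/7 + 176.73ms (2/7)
4. 706.922ms @ 8/7 + 176.73ms (2/7)
5. 883.652ms @ 10/7 + 353.461ms (4/7)
6. 1237.113ms @ 2 + 618.557ms (1)
7. 1855.67ms @ 3 + 123.711ms (1/5)
8. 1979.381ms @ 16/5 + 123.711ms (1/5)
9. 2103.093ms @ 17/5 + 123.711ms (1/5)
10. 2226.804ms @ 18/5 + 123.711ms (1/5)
11. 2350.515ms @ 19/5 + 123.711ms (1/5)

note 5 onset = 10/7b = 883.652ms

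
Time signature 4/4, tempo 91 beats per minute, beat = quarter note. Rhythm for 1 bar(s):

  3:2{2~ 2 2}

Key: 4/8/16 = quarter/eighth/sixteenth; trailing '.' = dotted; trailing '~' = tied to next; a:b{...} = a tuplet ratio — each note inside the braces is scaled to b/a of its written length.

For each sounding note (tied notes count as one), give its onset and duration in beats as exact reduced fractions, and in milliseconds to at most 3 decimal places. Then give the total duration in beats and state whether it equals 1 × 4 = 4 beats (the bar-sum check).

1) 0.0ms=0b +1758.242ms=8/3b
2) 1758.242ms=8/3b +879.121ms=4/3b
Σ=4b of 4 (91bpm 4/4) — PASS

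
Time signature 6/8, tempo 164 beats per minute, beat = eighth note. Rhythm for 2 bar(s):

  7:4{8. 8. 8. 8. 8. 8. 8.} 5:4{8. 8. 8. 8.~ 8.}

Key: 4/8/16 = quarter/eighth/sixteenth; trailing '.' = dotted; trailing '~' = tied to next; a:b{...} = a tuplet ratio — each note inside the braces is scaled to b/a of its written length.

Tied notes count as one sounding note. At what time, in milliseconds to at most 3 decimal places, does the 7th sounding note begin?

note 7 onset = 36/7b = 1881.533ms

1. 0.0ms @ 0 + 313.589ms (6/7)
2. 313.589ms @ 6/7 + 313.589ms (6/7)
3. 627.178ms @ 12/7 + 313.589ms (6/7)
4. 940.767ms @ 18/7 + 313.589ms (6/7)
5. 1254.355ms @ 24/7 + 313.589ms (6/7)
6. 1567.944ms @ 30/7 + 313.589ms (6/7)
7. 1881.533ms @ 36/7 + 313.589ms (6/7)
8. 2195.122ms @ 6 + 439.024ms (6/5)
9. 2634.146ms @ 36/5 + 439.024ms (6/5)
10. 3073.171ms @ 42/5 + 439.024ms (6/5)
11. 3512.195ms @ 48/5 + 878.049ms (12/5)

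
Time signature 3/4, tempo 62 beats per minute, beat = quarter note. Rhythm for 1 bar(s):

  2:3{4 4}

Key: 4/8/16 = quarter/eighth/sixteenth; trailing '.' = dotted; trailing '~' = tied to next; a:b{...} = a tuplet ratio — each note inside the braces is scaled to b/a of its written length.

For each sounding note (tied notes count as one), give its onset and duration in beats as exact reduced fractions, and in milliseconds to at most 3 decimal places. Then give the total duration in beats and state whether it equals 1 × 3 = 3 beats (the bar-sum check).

1) 0.0ms=0b +1451.613ms=3/2b
2) 1451.613ms=3/2b +1451.613ms=3/2b
Σ=3b of 3 (62bpm 3/4) — PASS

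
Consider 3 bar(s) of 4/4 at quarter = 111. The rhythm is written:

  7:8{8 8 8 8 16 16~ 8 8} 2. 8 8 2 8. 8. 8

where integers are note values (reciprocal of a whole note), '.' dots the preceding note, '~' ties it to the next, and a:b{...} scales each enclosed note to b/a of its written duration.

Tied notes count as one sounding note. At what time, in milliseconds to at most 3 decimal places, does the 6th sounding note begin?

note 6 onset = 18/7b = 1389.961ms

1. 0.0ms @ 0 + 308.88ms (4/7)
2. 308.88ms @ 4/7 + 308.88ms (4/7)
3. 617.761ms @ 8/7 + 308.88ms (4/7)
4. 926.641ms @ 12/7 + 308.88ms (4/7)
5. 1235.521ms @ 16/7 + 154.44ms (2/7)
6. 1389.961ms @ 18/7 + 463.32ms (6/7)
7. 1853.282ms @ 24/7 + 308.88ms (4/7)
8. 2162.162ms @ 4 + 1621.622ms (3)
9. 3783.784ms @ 7 + 270.27ms (1/2)
10. 4054.054ms @ 15/2 + 270.27ms (1/2)
11. 4324.324ms @ 8 + 1081.081ms (2)
12. 5405.405ms @ 10 + 405.405ms (3/4)
13. 5810.811ms @ 43/4 + 405.405ms (3/4)
14. 6216.216ms @ 23/2 + 270.27ms (1/2)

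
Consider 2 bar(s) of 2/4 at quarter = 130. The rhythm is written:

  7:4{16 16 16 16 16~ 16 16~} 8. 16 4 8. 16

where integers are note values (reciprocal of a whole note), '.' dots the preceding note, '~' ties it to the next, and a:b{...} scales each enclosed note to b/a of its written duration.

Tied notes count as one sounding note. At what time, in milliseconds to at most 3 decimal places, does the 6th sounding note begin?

1. 0.0ms @ 0 + 65.934ms (1/7)
2. 65.934ms @ 1/7 + 65.934ms (1/7)
3. 131.868ms @ 2/7 + 65.934ms (1/7)
4. 197.802ms @ 3/7 + 65.934ms (1/7)
5. 263.736ms @ 4/7 + 131.868ms (2/7)
6. 395.604ms @ 6/7 + 412.088ms (25/28)
7. 807.692ms @ 7/4 + 115.385ms (1/4)
8. 923.077ms @ 2 + 461.538ms (1)
9. 1384.615ms @ 3 + 346.154ms (3/4)
10. 1730.769ms @ 15/4 + 115.385ms (1/4)

note 6 onset = 6/7b = 395.604ms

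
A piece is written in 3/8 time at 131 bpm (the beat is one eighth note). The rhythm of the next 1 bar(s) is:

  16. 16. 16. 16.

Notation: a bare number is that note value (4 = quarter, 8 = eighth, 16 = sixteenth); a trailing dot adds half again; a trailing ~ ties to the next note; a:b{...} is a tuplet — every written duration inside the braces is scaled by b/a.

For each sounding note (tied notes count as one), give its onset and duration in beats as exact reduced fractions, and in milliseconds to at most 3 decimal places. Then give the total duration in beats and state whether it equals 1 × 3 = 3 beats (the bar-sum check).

1) 0.0ms=0b +343.511ms=3/4b
2) 343.511ms=3/4b +343.511ms=3/4b
3) 687.023ms=3/2b +343.511ms=3/4b
4) 1030.534ms=9/4b +343.511ms=3/4b
Σ=3b of 3 (131bpm 3/8) — PASS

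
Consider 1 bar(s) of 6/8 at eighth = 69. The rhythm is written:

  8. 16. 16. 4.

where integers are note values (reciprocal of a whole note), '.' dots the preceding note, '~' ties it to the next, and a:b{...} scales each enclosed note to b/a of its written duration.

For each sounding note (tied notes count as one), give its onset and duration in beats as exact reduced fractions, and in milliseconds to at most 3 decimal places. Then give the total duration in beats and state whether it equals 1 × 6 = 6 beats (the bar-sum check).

1) 0.0ms=0b +1304.348ms=3/2b
2) 1304.348ms=3/2b +652.174ms=3/4b
3) 1956.522ms=9/4b +652.174ms=3/4b
4) 2608.696ms=3b +2608.696ms=3b
Σ=6b of 6 (69bpm 6/8) — PASS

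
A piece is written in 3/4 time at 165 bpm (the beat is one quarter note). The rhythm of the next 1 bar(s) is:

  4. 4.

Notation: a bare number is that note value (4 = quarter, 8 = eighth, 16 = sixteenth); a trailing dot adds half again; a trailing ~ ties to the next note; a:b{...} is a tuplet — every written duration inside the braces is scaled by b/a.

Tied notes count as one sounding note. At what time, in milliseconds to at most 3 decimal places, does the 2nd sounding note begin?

note 2 onset = 3/2b = 545.455ms

1. 0.0ms @ 0 + 545.455ms (3/2)
2. 545.455ms @ 3/2 + 545.455ms (3/2)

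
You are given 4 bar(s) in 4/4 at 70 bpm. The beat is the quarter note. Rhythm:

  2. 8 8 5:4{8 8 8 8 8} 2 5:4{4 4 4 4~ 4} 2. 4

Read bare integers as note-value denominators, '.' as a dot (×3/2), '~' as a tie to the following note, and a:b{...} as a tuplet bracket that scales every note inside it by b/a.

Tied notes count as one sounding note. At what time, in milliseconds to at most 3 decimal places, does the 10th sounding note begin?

1. 0.0ms @ 0 + 2571.429ms (3)
2. 2571.429ms @ 3 + 428.571ms (1/2)
3. 3000.0ms @ 7/2 + 428.571ms (1/2)
4. 3428.571ms @ 4 + 342.857ms (2/5)
5. 3771.429ms @ 22/5 + 342.857ms (2/5)
6. 4114.286ms @ 24/5 + 342.857ms (2/5)
7. 4457.143ms @ 26/5 + 342.857ms (2/5)
8. 4800.0ms @ 28/5 + 342.857ms (2/5)
9. 5142.857ms @ 6 + 1714.286ms (2)
10. 6857.143ms @ 8 + 685.714ms (4/5)
11. 7542.857ms @ 44/5 + 685.714ms (4/5)
12. 8228.571ms @ 48/5 + 685.714ms (4/5)
13. 8914.286ms @ 52/5 + 1371.429ms (8/5)
14. 10285.714ms @ 12 + 2571.429ms (3)
15. 12857.143ms @ 15 + 857.143ms (1)

note 10 onset = 8b = 6857.143ms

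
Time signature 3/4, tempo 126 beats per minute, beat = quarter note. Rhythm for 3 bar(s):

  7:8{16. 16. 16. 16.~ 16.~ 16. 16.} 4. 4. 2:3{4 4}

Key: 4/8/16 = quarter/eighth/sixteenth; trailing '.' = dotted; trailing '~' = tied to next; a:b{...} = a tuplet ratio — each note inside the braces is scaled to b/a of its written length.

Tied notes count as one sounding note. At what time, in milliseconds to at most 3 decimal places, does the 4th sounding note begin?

note 4 onset = 9/7b = 612.245ms

1. 0.0ms @ 0 + 204.082ms (3/7)
2. 204.082ms @ 3/7 + 204.082ms (3/7)
3. 408.163ms @ 6/7 + 204.082ms (3/7)
4. 612.245ms @ 9/7 + 612.245ms (9/7)
5. 1224.49ms @ 18/7 + 204.082ms (3/7)
6. 1428.571ms @ 3 + 714.286ms (3/2)
7. 2142.857ms @ 9/2 + 714.286ms (3/2)
8. 2857.143ms @ 6 + 714.286ms (3/2)
9. 3571.429ms @ 15/2 + 714.286ms (3/2)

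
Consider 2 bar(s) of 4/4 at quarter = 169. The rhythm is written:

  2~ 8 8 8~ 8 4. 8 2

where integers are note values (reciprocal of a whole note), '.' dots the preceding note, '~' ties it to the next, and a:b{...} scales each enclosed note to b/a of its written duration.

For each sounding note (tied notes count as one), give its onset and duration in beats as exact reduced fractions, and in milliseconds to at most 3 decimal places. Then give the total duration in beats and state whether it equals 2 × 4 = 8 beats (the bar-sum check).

1) 0.0ms=0b +887.574ms=5/2b
2) 887.574ms=5/2b +177.515ms=1/2b
3) 1065.089ms=3b +355.03ms=1b
4) 1420.118ms=4b +532.544ms=3/2b
5) 1952.663ms=11/2b +177.515ms=1/2b
6) 2130.178ms=6b +710.059ms=2b
Σ=8b of 8 (169bpm 4/4) — PASS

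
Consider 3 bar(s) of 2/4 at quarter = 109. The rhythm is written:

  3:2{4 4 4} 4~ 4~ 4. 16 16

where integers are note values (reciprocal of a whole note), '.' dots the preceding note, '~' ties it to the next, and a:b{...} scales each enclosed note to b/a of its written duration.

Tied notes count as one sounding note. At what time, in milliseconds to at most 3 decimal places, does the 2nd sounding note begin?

note 2 onset = 2/3b = 366.972ms

1. 0.0ms @ 0 + 366.972ms (2/3)
2. 366.972ms @ 2/3 + 366.972ms (2/3)
3. 733.945ms @ 4/3 + 366.972ms (2/3)
4. 1100.917ms @ 2 + 1926.606ms (7/2)
5. 3027.523ms @ 11/2 + 137.615ms (1/4)
6. 3165.138ms @ 23/4 + 137.615ms (1/4)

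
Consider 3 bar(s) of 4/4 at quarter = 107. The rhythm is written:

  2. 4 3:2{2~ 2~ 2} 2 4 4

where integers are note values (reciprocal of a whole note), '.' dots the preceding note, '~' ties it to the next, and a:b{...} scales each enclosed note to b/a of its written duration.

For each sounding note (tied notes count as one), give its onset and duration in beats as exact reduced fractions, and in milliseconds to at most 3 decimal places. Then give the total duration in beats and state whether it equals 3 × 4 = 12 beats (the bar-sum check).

1) 0.0ms=0b +1682.243ms=3b
2) 1682.243ms=3b +560.748ms=1b
3) 2242.991ms=4b +2242.991ms=4b
4) 4485.981ms=8b +1121.495ms=2b
5) 5607.477ms=10b +560.748ms=1b
6) 6168.224ms=11b +560.748ms=1b
Σ=12b of 12 (107bpm 4/4) — PASS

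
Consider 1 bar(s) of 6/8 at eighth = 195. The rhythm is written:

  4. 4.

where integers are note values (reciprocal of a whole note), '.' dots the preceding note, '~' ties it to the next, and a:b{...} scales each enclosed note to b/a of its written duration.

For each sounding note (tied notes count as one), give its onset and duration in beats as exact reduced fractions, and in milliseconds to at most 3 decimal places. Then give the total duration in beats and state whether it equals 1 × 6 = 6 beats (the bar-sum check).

1) 0.0ms=0b +923.077ms=3b
2) 923.077ms=3b +923.077ms=3b
Σ=6b of 6 (195bpm 6/8) — PASS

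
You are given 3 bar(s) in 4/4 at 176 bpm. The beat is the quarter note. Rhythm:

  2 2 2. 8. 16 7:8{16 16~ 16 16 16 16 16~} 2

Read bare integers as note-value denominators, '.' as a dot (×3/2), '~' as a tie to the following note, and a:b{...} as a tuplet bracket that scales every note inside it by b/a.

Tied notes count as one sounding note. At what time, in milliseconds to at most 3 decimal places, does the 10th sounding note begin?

note 10 onset = 66/7b = 3214.286ms

1. 0.0ms @ 0 + 681.818ms (2)
2. 681.818ms @ 2 + 681.818ms (2)
3. 1363.636ms @ 4 + 1022.727ms (3)
4. 2386.364ms @ 7 + 255.682ms (3/4)
5. 2642.045ms @ 31/4 + 85.227ms (1/4)
6. 2727.273ms @ 8 + 97.403ms (2/7)
7. 2824.675ms @ 58/7 + 194.805ms (4/7)
8. 3019.481ms @ 62/7 + 97.403ms (2/7)
9. 3116.883ms @ 64/7 + 97.403ms (2/7)
10. 3214.286ms @ 66/7 + 97.403ms (2/7)
11. 3311.688ms @ 68/7 + 779.221ms (16/7)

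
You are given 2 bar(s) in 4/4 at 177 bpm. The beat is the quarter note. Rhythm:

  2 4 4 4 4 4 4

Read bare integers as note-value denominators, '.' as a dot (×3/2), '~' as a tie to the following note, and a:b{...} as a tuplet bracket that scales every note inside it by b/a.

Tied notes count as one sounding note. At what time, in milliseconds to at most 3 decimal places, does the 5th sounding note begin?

note 5 onset = 5b = 1694.915ms

1. 0.0ms @ 0 + 677.966ms (2)
2. 677.966ms @ 2 + 338.983ms (1)
3. 1016.949ms @ 3 + 338.983ms (1)
4. 1355.932ms @ 4 + 338.983ms (1)
5. 1694.915ms @ 5 + 338.983ms (1)
6. 2033.898ms @ 6 + 338.983ms (1)
7. 2372.881ms @ 7 + 338.983ms (1)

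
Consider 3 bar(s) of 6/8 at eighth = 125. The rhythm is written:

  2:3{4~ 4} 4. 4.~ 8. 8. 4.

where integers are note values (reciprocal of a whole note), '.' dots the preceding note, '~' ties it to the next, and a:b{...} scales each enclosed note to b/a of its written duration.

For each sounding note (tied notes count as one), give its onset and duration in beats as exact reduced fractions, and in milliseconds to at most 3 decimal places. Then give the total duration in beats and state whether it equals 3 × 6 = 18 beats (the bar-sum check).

1) 0.0ms=0b +2880.0ms=6b
2) 2880.0ms=6b +1440.0ms=3b
3) 4320.0ms=9b +2160.0ms=9/2b
4) 6480.0ms=27/2b +720.0ms=3/2b
5) 7200.0ms=15b +1440.0ms=3b
Σ=18b of 18 (125bpm 6/8) — PASS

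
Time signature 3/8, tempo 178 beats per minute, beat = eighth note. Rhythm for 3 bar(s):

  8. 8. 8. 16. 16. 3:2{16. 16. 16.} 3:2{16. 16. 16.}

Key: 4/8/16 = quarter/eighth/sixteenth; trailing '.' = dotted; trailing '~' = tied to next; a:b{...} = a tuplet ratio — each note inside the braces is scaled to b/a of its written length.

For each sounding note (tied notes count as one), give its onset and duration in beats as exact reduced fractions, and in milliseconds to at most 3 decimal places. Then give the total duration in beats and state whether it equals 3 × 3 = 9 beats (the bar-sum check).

1) 0.0ms=0b +505.618ms=3/2b
2) 505.618ms=3/2b +505.618ms=3/2b
3) 1011.236ms=3b +505.618ms=3/2b
4) 1516.854ms=9/2b +252.809ms=3/4b
5) 1769.663ms=21/4b +252.809ms=3/4b
6) 2022.472ms=6b +168.539ms=1/2b
7) 2191.011ms=13/2b +168.539ms=1/2b
8) 2359.551ms=7b +168.539ms=1/2b
9) 2528.09ms=15/2b +168.539ms=1/2b
10) 2696.629ms=8b +168.539ms=1/2b
11) 2865.169ms=17/2b +168.539ms=1/2b
Σ=9b of 9 (178bpm 3/8) — PASS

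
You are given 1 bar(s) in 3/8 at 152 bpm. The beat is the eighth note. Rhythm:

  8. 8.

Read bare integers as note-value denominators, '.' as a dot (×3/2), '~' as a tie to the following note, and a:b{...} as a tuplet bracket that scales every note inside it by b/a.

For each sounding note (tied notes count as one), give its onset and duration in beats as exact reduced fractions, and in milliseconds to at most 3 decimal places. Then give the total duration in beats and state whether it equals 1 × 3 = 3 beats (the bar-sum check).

1) 0.0ms=0b +592.105ms=3/2b
2) 592.105ms=3/2b +592.105ms=3/2b
Σ=3b of 3 (152bpm 3/8) — PASS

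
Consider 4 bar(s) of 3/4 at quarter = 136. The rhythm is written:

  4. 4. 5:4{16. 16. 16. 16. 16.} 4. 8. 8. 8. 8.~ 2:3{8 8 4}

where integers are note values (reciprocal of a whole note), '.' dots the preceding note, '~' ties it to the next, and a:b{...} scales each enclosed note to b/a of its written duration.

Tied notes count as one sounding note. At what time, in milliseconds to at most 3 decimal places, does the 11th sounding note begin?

1. 0.0ms @ 0 + 661.765ms (3/2)
2. 661.765ms @ 3/2 + 661.765ms (3/2)
3. 1323.529ms @ 3 + 132.353ms (3/10)
4. 1455.882ms @ 33/10 + 132.353ms (3/10)
5. 1588.235ms @ 18/5 + 132.353ms (3/10)
6. 1720.588ms @ 39/10 + 132.353ms (3/10)
7. 1852.941ms @ 21/5 + 132.353ms (3/10)
8. 1985.294ms @ 9/2 + 661.765ms (3/2)
9. 2647.059ms @ 6 + 330.882ms (3/4)
10. 2977.941ms @ 27/4 + 330.882ms (3/4)
11. 3308.824ms @ 15/2 + 330.882ms (3/4)
12. 3639.706ms @ 33/4 + 661.765ms (3/2)
13. 4301.471ms @ 39/4 + 330.882ms (3/4)
14. 4632.353ms @ 21/2 + 661.765ms (3/2)

note 11 onset = 15/2b = 3308.824ms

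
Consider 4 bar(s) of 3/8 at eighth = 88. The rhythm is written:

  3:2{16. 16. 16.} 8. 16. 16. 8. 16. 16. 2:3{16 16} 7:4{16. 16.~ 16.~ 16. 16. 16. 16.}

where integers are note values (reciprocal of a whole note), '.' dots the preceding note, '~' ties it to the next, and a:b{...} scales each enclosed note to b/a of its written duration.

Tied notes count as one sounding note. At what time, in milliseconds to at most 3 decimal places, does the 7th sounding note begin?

1. 0.0ms @ 0 + 340.909ms (1/2)
2. 340.909ms @ 1/2 + 340.909ms (1/2)
3. 681.818ms @ 1 + 340.909ms (1/2)
4. 1022.727ms @ 3/2 + 1022.727ms (3/2)
5. 2045.455ms @ 3 + 511.364ms (3/4)
6. 2556.818ms @ 15/4 + 511.364ms (3/4)
7. 3068.182ms @ 9/2 + 1022.727ms (3/2)
8. 4090.909ms @ 6 + 511.364ms (3/4)
9. 4602.273ms @ 27/4 + 511.364ms (3/4)
10. 5113.636ms @ 15/2 + 511.364ms (3/4)
11. 5625.0ms @ 33/4 + 511.364ms (3/4)
12. 6136.364ms @ 9 + 292.208ms (3/7)
13. 6428.571ms @ 66/7 + 876.623ms (9/7)
14. 7305.195ms @ 75/7 + 292.208ms (3/7)
15. 7597.403ms @ 78/7 + 292.208ms (3/7)
16. 7889.61ms @ 81/7 + 292.208ms (3/7)

note 7 onset = 9/2b = 3068.182ms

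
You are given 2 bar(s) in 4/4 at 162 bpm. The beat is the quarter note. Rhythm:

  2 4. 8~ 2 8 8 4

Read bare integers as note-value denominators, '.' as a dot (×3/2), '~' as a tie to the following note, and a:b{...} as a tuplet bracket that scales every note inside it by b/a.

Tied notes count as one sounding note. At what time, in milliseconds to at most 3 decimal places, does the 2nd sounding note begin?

note 2 onset = 2b = 740.741ms

1. 0.0ms @ 0 + 740.741ms (2)
2. 740.741ms @ 2 + 555.556ms (3/2)
3. 1296.296ms @ 7/2 + 925.926ms (5/2)
4. 2222.222ms @ 6 + 185.185ms (1/2)
5. 2407.407ms @ 13/2 + 185.185ms (1/2)
6. 2592.593ms @ 7 + 370.37ms (1)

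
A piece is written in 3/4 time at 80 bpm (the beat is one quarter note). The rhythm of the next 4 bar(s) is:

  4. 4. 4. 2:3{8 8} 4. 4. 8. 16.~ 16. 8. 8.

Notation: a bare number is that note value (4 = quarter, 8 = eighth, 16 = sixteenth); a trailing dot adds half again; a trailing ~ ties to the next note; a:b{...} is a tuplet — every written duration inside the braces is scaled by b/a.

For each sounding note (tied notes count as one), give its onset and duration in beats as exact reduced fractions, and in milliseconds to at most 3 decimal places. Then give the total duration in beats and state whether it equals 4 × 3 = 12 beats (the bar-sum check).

1) 0.0ms=0b +1125.0ms=3/2b
2) 1125.0ms=3/2b +1125.0ms=3/2b
3) 2250.0ms=3b +1125.0ms=3/2b
4) 3375.0ms=9/2b +562.5ms=3/4b
5) 3937.5ms=21/4b +562.5ms=3/4b
6) 4500.0ms=6b +1125.0ms=3/2b
7) 5625.0ms=15/2b +1125.0ms=3/2b
8) 6750.0ms=9b +562.5ms=3/4b
9) 7312.5ms=39/4b +562.5ms=3/4b
10) 7875.0ms=21/2b +562.5ms=3/4b
11) 8437.5ms=45/4b +562.5ms=3/4b
Σ=12b of 12 (80bpm 3/4) — PASS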